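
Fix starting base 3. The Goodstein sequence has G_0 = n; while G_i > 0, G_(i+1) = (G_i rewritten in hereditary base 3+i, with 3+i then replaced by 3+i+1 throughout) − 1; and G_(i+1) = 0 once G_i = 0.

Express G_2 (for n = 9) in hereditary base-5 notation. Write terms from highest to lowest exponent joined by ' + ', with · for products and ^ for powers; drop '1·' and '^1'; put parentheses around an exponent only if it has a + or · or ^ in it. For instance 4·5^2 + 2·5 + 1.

i=0: 9 = 3^2 (b=3); 3→4: 4^2 = 16; 16−1 = 15
i=1: 15 = 3·4 + 3 (b=4); 4→5: 3·5 + 3 = 18; 18−1 = 17
i=2: 17 = 3·5 + 2 (b=5); 5→6: 3·6 + 2 = 20; 20−1 = 19

3·5 + 2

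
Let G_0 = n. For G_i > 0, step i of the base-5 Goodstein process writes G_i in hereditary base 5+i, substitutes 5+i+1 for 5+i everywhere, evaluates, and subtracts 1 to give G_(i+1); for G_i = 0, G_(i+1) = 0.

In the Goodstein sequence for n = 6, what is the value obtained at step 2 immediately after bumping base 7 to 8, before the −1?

6

base 5: 6 = 5 + 1; at 6: 6 + 1 = 7; next = 6
base 6: 6 = 6; at 7: 7 = 7; next = 6
base 7: 6 = 6; at 8: 6 = 6; next = 5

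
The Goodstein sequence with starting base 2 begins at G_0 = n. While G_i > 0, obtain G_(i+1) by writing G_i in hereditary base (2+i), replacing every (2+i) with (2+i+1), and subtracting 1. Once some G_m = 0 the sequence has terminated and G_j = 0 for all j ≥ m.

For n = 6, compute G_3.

G_0 = 6. HB_2(6) = 2^2 + 2. Bump = 30. G_1 = 29.
G_1 = 29. HB_3(29) = 3^3 + 2. Bump = 258. G_2 = 257.
G_2 = 257. HB_4(257) = 4^4 + 1. Bump = 3126. G_3 = 3125.
G_3 = 3125. HB_5(3125) = 5^5. Bump = 46656. G_4 = 46655.

3125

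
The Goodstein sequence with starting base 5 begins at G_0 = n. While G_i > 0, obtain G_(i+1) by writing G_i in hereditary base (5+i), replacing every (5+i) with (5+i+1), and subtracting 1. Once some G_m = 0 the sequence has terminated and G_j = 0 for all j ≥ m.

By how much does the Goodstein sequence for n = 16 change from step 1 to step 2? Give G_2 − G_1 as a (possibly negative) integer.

2

base 5: 16 = 3·5 + 1; at 6: 3·6 + 1 = 19; next = 18
base 6: 18 = 3·6; at 7: 3·7 = 21; next = 20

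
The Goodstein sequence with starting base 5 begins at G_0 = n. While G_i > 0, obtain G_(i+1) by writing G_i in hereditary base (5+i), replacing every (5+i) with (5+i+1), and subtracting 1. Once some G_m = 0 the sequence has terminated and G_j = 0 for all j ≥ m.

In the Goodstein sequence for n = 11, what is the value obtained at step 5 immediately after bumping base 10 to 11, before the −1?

11 —HB5→ 2·5 + 1 —bump→ 2·6 + 1 = 13 —(−1)→ 12
12 —HB6→ 2·6 —bump→ 2·7 = 14 —(−1)→ 13
13 —HB7→ 7 + 6 —bump→ 8 + 6 = 14 —(−1)→ 13
13 —HB8→ 8 + 5 —bump→ 9 + 5 = 14 —(−1)→ 13
13 —HB9→ 9 + 4 —bump→ 10 + 4 = 14 —(−1)→ 13
13 —HB10→ 10 + 3 —bump→ 11 + 3 = 14 —(−1)→ 13

14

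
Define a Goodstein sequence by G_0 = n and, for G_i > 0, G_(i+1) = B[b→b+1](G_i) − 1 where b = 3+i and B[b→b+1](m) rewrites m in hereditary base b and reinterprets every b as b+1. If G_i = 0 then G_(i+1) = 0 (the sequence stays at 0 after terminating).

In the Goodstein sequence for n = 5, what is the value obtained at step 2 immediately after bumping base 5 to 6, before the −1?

i=0: 5 = 3 + 2 (b=3); 3→4: 4 + 2 = 6; 6−1 = 5
i=1: 5 = 4 + 1 (b=4); 4→5: 5 + 1 = 6; 6−1 = 5

6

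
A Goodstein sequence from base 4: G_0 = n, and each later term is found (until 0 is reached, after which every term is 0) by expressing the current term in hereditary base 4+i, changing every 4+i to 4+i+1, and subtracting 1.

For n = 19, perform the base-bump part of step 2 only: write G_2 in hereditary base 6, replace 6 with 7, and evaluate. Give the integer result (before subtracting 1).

G_0=19  [base 4] 4^2 + 3  →[4↦5]→  5^2 + 3 = 28  −1 ⇒ G_1=27
G_1=27  [base 5] 5^2 + 2  →[5↦6]→  6^2 + 2 = 38  −1 ⇒ G_2=37

50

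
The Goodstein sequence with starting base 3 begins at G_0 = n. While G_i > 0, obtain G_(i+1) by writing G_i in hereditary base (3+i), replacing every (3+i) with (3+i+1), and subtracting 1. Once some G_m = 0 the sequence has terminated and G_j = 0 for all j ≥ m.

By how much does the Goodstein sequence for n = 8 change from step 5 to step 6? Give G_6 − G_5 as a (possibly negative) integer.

0

(0) 8|_3 = 2·3 + 2 ↦ 2·4 + 2|_4 = 10 ⇒ 9
(1) 9|_4 = 2·4 + 1 ↦ 2·5 + 1|_5 = 11 ⇒ 10
(2) 10|_5 = 2·5 ↦ 2·6|_6 = 12 ⇒ 11
(3) 11|_6 = 6 + 5 ↦ 7 + 5|_7 = 12 ⇒ 11
(4) 11|_7 = 7 + 4 ↦ 8 + 4|_8 = 12 ⇒ 11
(5) 11|_8 = 8 + 3 ↦ 9 + 3|_9 = 12 ⇒ 11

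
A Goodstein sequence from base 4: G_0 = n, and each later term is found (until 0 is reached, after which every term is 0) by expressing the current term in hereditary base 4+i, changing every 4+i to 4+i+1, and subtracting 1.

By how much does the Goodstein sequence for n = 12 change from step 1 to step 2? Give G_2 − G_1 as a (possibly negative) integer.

1

12 —HB4→ 3·4 —bump→ 3·5 = 15 —(−1)→ 14
14 —HB5→ 2·5 + 4 —bump→ 2·6 + 4 = 16 —(−1)→ 15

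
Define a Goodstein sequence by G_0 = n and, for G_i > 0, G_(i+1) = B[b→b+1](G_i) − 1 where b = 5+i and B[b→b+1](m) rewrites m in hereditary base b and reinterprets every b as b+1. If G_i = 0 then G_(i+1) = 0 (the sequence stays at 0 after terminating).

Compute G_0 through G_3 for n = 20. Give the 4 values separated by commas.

G_0 = 20. HB_5(20) = 4·5. Bump = 24. G_1 = 23.
G_1 = 23. HB_6(23) = 3·6 + 5. Bump = 26. G_2 = 25.
G_2 = 25. HB_7(25) = 3·7 + 4. Bump = 28. G_3 = 27.

20, 23, 25, 27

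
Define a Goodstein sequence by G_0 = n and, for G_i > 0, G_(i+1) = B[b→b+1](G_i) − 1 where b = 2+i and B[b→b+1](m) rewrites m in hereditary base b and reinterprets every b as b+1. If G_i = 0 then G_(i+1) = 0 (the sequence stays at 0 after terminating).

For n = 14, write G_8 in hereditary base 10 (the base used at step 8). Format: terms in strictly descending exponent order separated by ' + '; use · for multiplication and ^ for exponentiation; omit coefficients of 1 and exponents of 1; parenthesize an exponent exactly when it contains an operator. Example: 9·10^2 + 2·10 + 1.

step 0: 14 = 2^(2 + 1) + 2^2 + 2; sub 3 for 2: 3^(3 + 1) + 3^3 + 3; = 111; G_1 = 111−1 = 110
step 1: 110 = 3^(3 + 1) + 3^3 + 2; sub 4 for 3: 4^(4 + 1) + 4^4 + 2; = 1282; G_2 = 1282−1 = 1281
step 2: 1281 = 4^(4 + 1) + 4^4 + 1; sub 5 for 4: 5^(5 + 1) + 5^5 + 1; = 18751; G_3 = 18751−1 = 18750
step 3: 18750 = 5^(5 + 1) + 5^5; sub 6 for 5: 6^(6 + 1) + 6^6; = 326592; G_4 = 326592−1 = 326591
step 4: 326591 = 6^(6 + 1) + 5·6^5 + 5·6^4 + 5·6^3 + 5·6^2 + 5·6 + 5; sub 7 for 6: 7^(7 + 1) + 5·7^5 + 5·7^4 + 5·7^3 + 5·7^2 + 5·7 + 5; = 5862841; G_5 = 5862841−1 = 5862840
step 5: 5862840 = 7^(7 + 1) + 5·7^5 + 5·7^4 + 5·7^3 + 5·7^2 + 5·7 + 4; sub 8 for 7: 8^(8 + 1) + 5·8^5 + 5·8^4 + 5·8^3 + 5·8^2 + 5·8 + 4; = 134404972; G_6 = 134404972−1 = 134404971
step 6: 134404971 = 8^(8 + 1) + 5·8^5 + 5·8^4 + 5·8^3 + 5·8^2 + 5·8 + 3; sub 9 for 8: 9^(9 + 1) + 5·9^5 + 5·9^4 + 5·9^3 + 5·9^2 + 5·9 + 3; = 3487116549; G_7 = 3487116549−1 = 3487116548
step 7: 3487116548 = 9^(9 + 1) + 5·9^5 + 5·9^4 + 5·9^3 + 5·9^2 + 5·9 + 2; sub 10 for 9: 10^(10 + 1) + 5·10^5 + 5·10^4 + 5·10^3 + 5·10^2 + 5·10 + 2; = 100000555552; G_8 = 100000555552−1 = 100000555551

10^(10 + 1) + 5·10^5 + 5·10^4 + 5·10^3 + 5·10^2 + 5·10 + 1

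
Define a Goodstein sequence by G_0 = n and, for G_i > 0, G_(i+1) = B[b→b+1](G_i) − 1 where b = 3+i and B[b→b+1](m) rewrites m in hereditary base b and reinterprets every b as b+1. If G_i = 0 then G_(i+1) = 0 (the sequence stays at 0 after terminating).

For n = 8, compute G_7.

11

i=0: 8 = 2·3 + 2 (b=3); 3→4: 2·4 + 2 = 10; 10−1 = 9
i=1: 9 = 2·4 + 1 (b=4); 4→5: 2·5 + 1 = 11; 11−1 = 10
i=2: 10 = 2·5 (b=5); 5→6: 2·6 = 12; 12−1 = 11
i=3: 11 = 6 + 5 (b=6); 6→7: 7 + 5 = 12; 12−1 = 11
i=4: 11 = 7 + 4 (b=7); 7→8: 8 + 4 = 12; 12−1 = 11
i=5: 11 = 8 + 3 (b=8); 8→9: 9 + 3 = 12; 12−1 = 11
i=6: 11 = 9 + 2 (b=9); 9→10: 10 + 2 = 12; 12−1 = 11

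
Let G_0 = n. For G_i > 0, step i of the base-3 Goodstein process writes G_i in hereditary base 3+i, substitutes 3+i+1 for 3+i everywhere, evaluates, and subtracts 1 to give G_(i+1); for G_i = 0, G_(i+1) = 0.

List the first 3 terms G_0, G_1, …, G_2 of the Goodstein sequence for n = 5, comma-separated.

5, 5, 5

base 3: 5 = 3 + 2; at 4: 4 + 2 = 6; next = 5
base 4: 5 = 4 + 1; at 5: 5 + 1 = 6; next = 5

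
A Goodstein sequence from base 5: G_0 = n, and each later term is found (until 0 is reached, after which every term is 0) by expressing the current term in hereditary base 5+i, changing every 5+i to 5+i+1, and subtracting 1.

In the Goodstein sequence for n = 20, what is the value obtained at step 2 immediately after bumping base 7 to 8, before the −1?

G_0 = 20. HB_5(20) = 4·5. Bump = 24. G_1 = 23.
G_1 = 23. HB_6(23) = 3·6 + 5. Bump = 26. G_2 = 25.

28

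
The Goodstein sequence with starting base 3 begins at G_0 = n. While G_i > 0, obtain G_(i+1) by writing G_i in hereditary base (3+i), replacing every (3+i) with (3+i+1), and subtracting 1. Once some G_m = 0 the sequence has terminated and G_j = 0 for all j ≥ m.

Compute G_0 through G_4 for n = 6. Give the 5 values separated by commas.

[0] 6 ≡ 2·3 (base 3). Lift 4: 8. −1: 7.
[1] 7 ≡ 4 + 3 (base 4). Lift 5: 8. −1: 7.
[2] 7 ≡ 5 + 2 (base 5). Lift 6: 8. −1: 7.
[3] 7 ≡ 6 + 1 (base 6). Lift 7: 8. −1: 7.

6, 7, 7, 7, 7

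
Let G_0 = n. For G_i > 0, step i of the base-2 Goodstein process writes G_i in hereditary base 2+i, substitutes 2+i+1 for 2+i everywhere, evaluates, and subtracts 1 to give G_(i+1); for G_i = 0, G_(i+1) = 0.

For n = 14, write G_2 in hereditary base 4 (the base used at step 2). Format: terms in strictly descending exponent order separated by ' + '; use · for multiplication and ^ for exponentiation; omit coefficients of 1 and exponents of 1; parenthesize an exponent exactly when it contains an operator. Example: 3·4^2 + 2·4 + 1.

4^(4 + 1) + 4^4 + 1

G_0=14  [base 2] 2^(2 + 1) + 2^2 + 2  →[2↦3]→  3^(3 + 1) + 3^3 + 3 = 111  −1 ⇒ G_1=110
G_1=110  [base 3] 3^(3 + 1) + 3^3 + 2  →[3↦4]→  4^(4 + 1) + 4^4 + 2 = 1282  −1 ⇒ G_2=1281
G_2=1281  [base 4] 4^(4 + 1) + 4^4 + 1  →[4↦5]→  5^(5 + 1) + 5^5 + 1 = 18751  −1 ⇒ G_3=18750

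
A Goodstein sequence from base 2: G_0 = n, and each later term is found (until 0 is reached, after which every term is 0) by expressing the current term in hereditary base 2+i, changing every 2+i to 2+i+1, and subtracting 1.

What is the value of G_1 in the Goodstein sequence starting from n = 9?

G_0 = 9. HB_2(9) = 2^(2 + 1) + 1. Bump = 82. G_1 = 81.
G_1 = 81. HB_3(81) = 3^(3 + 1). Bump = 1024. G_2 = 1023.

81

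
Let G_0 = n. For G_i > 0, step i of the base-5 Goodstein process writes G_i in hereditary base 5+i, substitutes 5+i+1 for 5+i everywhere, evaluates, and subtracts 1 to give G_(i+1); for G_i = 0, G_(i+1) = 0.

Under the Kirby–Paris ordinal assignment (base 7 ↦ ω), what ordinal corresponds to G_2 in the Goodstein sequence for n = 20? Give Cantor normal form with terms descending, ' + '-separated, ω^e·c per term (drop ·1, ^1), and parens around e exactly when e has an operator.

20 —HB5→ 4·5 —bump→ 4·6 = 24 —(−1)→ 23
23 —HB6→ 3·6 + 5 —bump→ 3·7 + 5 = 26 —(−1)→ 25
25 —HB7→ 3·7 + 4 —bump→ 3·8 + 4 = 28 —(−1)→ 27

ω·3 + 4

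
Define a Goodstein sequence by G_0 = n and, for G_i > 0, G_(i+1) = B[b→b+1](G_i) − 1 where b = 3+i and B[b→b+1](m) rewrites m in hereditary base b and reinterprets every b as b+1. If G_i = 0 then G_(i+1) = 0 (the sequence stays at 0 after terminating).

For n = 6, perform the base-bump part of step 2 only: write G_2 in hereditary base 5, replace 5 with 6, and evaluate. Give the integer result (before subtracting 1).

8

G_0=6  [base 3] 2·3  →[3↦4]→  2·4 = 8  −1 ⇒ G_1=7
G_1=7  [base 4] 4 + 3  →[4↦5]→  5 + 3 = 8  −1 ⇒ G_2=7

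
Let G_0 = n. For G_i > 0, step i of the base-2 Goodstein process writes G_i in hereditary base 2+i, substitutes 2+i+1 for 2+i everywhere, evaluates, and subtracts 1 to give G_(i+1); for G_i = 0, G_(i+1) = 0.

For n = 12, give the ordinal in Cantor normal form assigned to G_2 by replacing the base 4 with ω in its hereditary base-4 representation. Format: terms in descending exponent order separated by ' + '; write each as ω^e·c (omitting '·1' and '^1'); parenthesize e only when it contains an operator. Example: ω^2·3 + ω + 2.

base 2: 12 = 2^(2 + 1) + 2^2; at 3: 3^(3 + 1) + 3^3 = 108; next = 107
base 3: 107 = 3^(3 + 1) + 2·3^2 + 2·3 + 2; at 4: 4^(4 + 1) + 2·4^2 + 2·4 + 2 = 1066; next = 1065
base 4: 1065 = 4^(4 + 1) + 2·4^2 + 2·4 + 1; at 5: 5^(5 + 1) + 2·5^2 + 2·5 + 1 = 15686; next = 15685

ω^(ω + 1) + ω^2·2 + ω·2 + 1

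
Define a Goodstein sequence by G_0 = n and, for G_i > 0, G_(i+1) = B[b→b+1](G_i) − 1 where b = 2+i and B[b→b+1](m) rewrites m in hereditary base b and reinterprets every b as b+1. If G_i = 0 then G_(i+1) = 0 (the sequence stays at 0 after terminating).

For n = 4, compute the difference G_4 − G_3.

i=0: 4 = 2^2 (b=2); 2→3: 3^3 = 27; 27−1 = 26
i=1: 26 = 2·3^2 + 2·3 + 2 (b=3); 3→4: 2·4^2 + 2·4 + 2 = 42; 42−1 = 41
i=2: 41 = 2·4^2 + 2·4 + 1 (b=4); 4→5: 2·5^2 + 2·5 + 1 = 61; 61−1 = 60
i=3: 60 = 2·5^2 + 2·5 (b=5); 5→6: 2·6^2 + 2·6 = 84; 84−1 = 83

23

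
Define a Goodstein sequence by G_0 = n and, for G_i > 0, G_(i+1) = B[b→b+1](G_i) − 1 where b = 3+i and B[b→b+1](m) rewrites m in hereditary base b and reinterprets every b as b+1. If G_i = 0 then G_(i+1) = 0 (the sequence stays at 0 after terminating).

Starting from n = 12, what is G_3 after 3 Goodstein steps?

step 0: 12 = 3^2 + 3; sub 4 for 3: 4^2 + 4; = 20; G_1 = 20−1 = 19
step 1: 19 = 4^2 + 3; sub 5 for 4: 5^2 + 3; = 28; G_2 = 28−1 = 27
step 2: 27 = 5^2 + 2; sub 6 for 5: 6^2 + 2; = 38; G_3 = 38−1 = 37
step 3: 37 = 6^2 + 1; sub 7 for 6: 7^2 + 1; = 50; G_4 = 50−1 = 49

37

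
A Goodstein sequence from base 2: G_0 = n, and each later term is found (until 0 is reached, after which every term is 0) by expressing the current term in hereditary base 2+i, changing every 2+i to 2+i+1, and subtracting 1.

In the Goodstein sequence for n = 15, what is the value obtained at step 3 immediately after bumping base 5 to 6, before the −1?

step 0: 15 = 2^(2 + 1) + 2^2 + 2 + 1; sub 3 for 2: 3^(3 + 1) + 3^3 + 3 + 1; = 112; G_1 = 112−1 = 111
step 1: 111 = 3^(3 + 1) + 3^3 + 3; sub 4 for 3: 4^(4 + 1) + 4^4 + 4; = 1284; G_2 = 1284−1 = 1283
step 2: 1283 = 4^(4 + 1) + 4^4 + 3; sub 5 for 4: 5^(5 + 1) + 5^5 + 3; = 18753; G_3 = 18753−1 = 18752
step 3: 18752 = 5^(5 + 1) + 5^5 + 2; sub 6 for 5: 6^(6 + 1) + 6^6 + 2; = 326594; G_4 = 326594−1 = 326593

326594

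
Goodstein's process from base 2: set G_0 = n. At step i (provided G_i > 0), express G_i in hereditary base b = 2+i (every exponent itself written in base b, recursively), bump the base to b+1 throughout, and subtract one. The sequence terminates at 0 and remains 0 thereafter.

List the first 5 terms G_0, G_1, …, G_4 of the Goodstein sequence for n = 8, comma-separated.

[0] 8 ≡ 2^(2 + 1) (base 2). Lift 3: 81. −1: 80.
[1] 80 ≡ 2·3^3 + 2·3^2 + 2·3 + 2 (base 3). Lift 4: 554. −1: 553.
[2] 553 ≡ 2·4^4 + 2·4^2 + 2·4 + 1 (base 4). Lift 5: 6311. −1: 6310.
[3] 6310 ≡ 2·5^5 + 2·5^2 + 2·5 (base 5). Lift 6: 93396. −1: 93395.

8, 80, 553, 6310, 93395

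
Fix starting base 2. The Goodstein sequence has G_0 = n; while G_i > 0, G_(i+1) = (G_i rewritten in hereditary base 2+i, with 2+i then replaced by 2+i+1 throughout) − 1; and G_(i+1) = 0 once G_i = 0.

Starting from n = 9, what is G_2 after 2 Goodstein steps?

(0) 9|_2 = 2^(2 + 1) + 1 ↦ 3^(3 + 1) + 1|_3 = 82 ⇒ 81
(1) 81|_3 = 3^(3 + 1) ↦ 4^(4 + 1)|_4 = 1024 ⇒ 1023
(2) 1023|_4 = 3·4^4 + 3·4^3 + 3·4^2 + 3·4 + 3 ↦ 3·5^5 + 3·5^3 + 3·5^2 + 3·5 + 3|_5 = 9843 ⇒ 9842

1023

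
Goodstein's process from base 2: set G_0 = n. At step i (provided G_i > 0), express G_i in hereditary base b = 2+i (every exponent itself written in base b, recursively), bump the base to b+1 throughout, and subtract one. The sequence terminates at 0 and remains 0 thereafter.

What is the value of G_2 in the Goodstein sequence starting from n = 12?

1065

G_0=12  [base 2] 2^(2 + 1) + 2^2  →[2↦3]→  3^(3 + 1) + 3^3 = 108  −1 ⇒ G_1=107
G_1=107  [base 3] 3^(3 + 1) + 2·3^2 + 2·3 + 2  →[3↦4]→  4^(4 + 1) + 2·4^2 + 2·4 + 2 = 1066  −1 ⇒ G_2=1065
G_2=1065  [base 4] 4^(4 + 1) + 2·4^2 + 2·4 + 1  →[4↦5]→  5^(5 + 1) + 2·5^2 + 2·5 + 1 = 15686  −1 ⇒ G_3=15685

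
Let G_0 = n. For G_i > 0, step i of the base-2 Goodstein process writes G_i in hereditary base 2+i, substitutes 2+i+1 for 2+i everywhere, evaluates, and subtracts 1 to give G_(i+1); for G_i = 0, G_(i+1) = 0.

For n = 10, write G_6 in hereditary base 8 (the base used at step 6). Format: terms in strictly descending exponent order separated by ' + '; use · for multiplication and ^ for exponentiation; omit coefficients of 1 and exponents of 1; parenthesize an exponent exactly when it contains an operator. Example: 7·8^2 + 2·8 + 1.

G_0=10  [base 2] 2^(2 + 1) + 2  →[2↦3]→  3^(3 + 1) + 3 = 84  −1 ⇒ G_1=83
G_1=83  [base 3] 3^(3 + 1) + 2  →[3↦4]→  4^(4 + 1) + 2 = 1026  −1 ⇒ G_2=1025
G_2=1025  [base 4] 4^(4 + 1) + 1  →[4↦5]→  5^(5 + 1) + 1 = 15626  −1 ⇒ G_3=15625
G_3=15625  [base 5] 5^(5 + 1)  →[5↦6]→  6^(6 + 1) = 279936  −1 ⇒ G_4=279935
G_4=279935  [base 6] 5·6^6 + 5·6^5 + 5·6^4 + 5·6^3 + 5·6^2 + 5·6 + 5  →[6↦7]→  5·7^7 + 5·7^5 + 5·7^4 + 5·7^3 + 5·7^2 + 5·7 + 5 = 4215755  −1 ⇒ G_5=4215754
G_5=4215754  [base 7] 5·7^7 + 5·7^5 + 5·7^4 + 5·7^3 + 5·7^2 + 5·7 + 4  →[7↦8]→  5·8^8 + 5·8^5 + 5·8^4 + 5·8^3 + 5·8^2 + 5·8 + 4 = 84073324  −1 ⇒ G_6=84073323
G_6=84073323  [base 8] 5·8^8 + 5·8^5 + 5·8^4 + 5·8^3 + 5·8^2 + 5·8 + 3  →[8↦9]→  5·9^9 + 5·9^5 + 5·9^4 + 5·9^3 + 5·9^2 + 5·9 + 3 = 1937434593  −1 ⇒ G_7=1937434592

5·8^8 + 5·8^5 + 5·8^4 + 5·8^3 + 5·8^2 + 5·8 + 3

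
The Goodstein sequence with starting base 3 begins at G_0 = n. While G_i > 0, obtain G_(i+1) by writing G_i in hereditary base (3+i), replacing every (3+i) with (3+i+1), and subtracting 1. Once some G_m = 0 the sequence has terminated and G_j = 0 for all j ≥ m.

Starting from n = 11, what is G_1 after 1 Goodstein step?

17

(0) 11|_3 = 3^2 + 2 ↦ 4^2 + 2|_4 = 18 ⇒ 17
(1) 17|_4 = 4^2 + 1 ↦ 5^2 + 1|_5 = 26 ⇒ 25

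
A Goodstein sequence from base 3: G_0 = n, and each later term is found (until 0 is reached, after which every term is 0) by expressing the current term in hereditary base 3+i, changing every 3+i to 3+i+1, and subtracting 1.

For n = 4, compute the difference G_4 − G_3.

G_0=4  [base 3] 3 + 1  →[3↦4]→  4 + 1 = 5  −1 ⇒ G_1=4
G_1=4  [base 4] 4  →[4↦5]→  5 = 5  −1 ⇒ G_2=4
G_2=4  [base 5] 4  →[5↦6]→  4 = 4  −1 ⇒ G_3=3
G_3=3  [base 6] 3  →[6↦7]→  3 = 3  −1 ⇒ G_4=2

-1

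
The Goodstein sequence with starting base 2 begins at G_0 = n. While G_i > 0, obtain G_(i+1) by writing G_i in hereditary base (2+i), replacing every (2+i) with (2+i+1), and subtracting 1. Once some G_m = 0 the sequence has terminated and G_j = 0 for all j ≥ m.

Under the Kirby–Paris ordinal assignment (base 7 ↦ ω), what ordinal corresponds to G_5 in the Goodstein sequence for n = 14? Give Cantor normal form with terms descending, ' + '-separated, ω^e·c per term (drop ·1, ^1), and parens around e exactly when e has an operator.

ω^(ω + 1) + ω^5·5 + ω^4·5 + ω^3·5 + ω^2·5 + ω·5 + 4

14 —HB2→ 2^(2 + 1) + 2^2 + 2 —bump→ 3^(3 + 1) + 3^3 + 3 = 111 —(−1)→ 110
110 —HB3→ 3^(3 + 1) + 3^3 + 2 —bump→ 4^(4 + 1) + 4^4 + 2 = 1282 —(−1)→ 1281
1281 —HB4→ 4^(4 + 1) + 4^4 + 1 —bump→ 5^(5 + 1) + 5^5 + 1 = 18751 —(−1)→ 18750
18750 —HB5→ 5^(5 + 1) + 5^5 —bump→ 6^(6 + 1) + 6^6 = 326592 —(−1)→ 326591
326591 —HB6→ 6^(6 + 1) + 5·6^5 + 5·6^4 + 5·6^3 + 5·6^2 + 5·6 + 5 —bump→ 7^(7 + 1) + 5·7^5 + 5·7^4 + 5·7^3 + 5·7^2 + 5·7 + 5 = 5862841 —(−1)→ 5862840
5862840 —HB7→ 7^(7 + 1) + 5·7^5 + 5·7^4 + 5·7^3 + 5·7^2 + 5·7 + 4 —bump→ 8^(8 + 1) + 5·8^5 + 5·8^4 + 5·8^3 + 5·8^2 + 5·8 + 4 = 134404972 —(−1)→ 134404971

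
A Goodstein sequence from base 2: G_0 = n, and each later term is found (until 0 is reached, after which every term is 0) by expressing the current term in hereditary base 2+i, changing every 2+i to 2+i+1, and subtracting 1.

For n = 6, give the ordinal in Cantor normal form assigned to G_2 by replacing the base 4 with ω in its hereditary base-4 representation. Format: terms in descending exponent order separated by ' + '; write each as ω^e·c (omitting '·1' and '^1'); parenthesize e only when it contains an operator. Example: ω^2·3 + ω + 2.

ω^ω + 1

G_0 = 6. HB_2(6) = 2^2 + 2. Bump = 30. G_1 = 29.
G_1 = 29. HB_3(29) = 3^3 + 2. Bump = 258. G_2 = 257.
G_2 = 257. HB_4(257) = 4^4 + 1. Bump = 3126. G_3 = 3125.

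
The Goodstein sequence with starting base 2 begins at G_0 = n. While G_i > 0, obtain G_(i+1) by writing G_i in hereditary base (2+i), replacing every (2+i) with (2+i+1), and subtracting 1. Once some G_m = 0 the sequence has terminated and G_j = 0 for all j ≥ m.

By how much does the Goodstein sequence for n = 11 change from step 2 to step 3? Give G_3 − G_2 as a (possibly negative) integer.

14600

G_0 = 11. HB_2(11) = 2^(2 + 1) + 2 + 1. Bump = 85. G_1 = 84.
G_1 = 84. HB_3(84) = 3^(3 + 1) + 3. Bump = 1028. G_2 = 1027.
G_2 = 1027. HB_4(1027) = 4^(4 + 1) + 3. Bump = 15628. G_3 = 15627.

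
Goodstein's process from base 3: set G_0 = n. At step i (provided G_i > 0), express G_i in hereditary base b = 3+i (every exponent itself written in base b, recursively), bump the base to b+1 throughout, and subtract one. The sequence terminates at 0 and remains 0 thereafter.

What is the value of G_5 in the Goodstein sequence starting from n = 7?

9

i=0: 7 = 2·3 + 1 (b=3); 3→4: 2·4 + 1 = 9; 9−1 = 8
i=1: 8 = 2·4 (b=4); 4→5: 2·5 = 10; 10−1 = 9
i=2: 9 = 5 + 4 (b=5); 5→6: 6 + 4 = 10; 10−1 = 9
i=3: 9 = 6 + 3 (b=6); 6→7: 7 + 3 = 10; 10−1 = 9
i=4: 9 = 7 + 2 (b=7); 7→8: 8 + 2 = 10; 10−1 = 9
i=5: 9 = 8 + 1 (b=8); 8→9: 9 + 1 = 10; 10−1 = 9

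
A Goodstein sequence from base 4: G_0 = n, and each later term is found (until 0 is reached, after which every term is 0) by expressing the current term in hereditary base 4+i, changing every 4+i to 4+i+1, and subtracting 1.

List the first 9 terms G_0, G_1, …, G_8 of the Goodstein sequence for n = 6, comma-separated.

G_0 = 6. HB_4(6) = 4 + 2. Bump = 7. G_1 = 6.
G_1 = 6. HB_5(6) = 5 + 1. Bump = 7. G_2 = 6.
G_2 = 6. HB_6(6) = 6. Bump = 7. G_3 = 6.
G_3 = 6. HB_7(6) = 6. Bump = 6. G_4 = 5.
G_4 = 5. HB_8(5) = 5. Bump = 5. G_5 = 4.
G_5 = 4. HB_9(4) = 4. Bump = 4. G_6 = 3.
G_6 = 3. HB_10(3) = 3. Bump = 3. G_7 = 2.
G_7 = 2. HB_11(2) = 2. Bump = 2. G_8 = 1.

6, 6, 6, 6, 5, 4, 3, 2, 1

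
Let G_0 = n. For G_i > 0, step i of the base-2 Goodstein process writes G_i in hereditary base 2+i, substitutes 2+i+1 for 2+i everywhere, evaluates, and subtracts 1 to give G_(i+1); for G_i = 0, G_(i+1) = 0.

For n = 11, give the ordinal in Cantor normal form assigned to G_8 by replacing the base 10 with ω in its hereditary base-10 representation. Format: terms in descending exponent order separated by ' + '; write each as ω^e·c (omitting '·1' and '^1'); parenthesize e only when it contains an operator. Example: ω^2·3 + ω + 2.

step 0: 11 = 2^(2 + 1) + 2 + 1; sub 3 for 2: 3^(3 + 1) + 3 + 1; = 85; G_1 = 85−1 = 84
step 1: 84 = 3^(3 + 1) + 3; sub 4 for 3: 4^(4 + 1) + 4; = 1028; G_2 = 1028−1 = 1027
step 2: 1027 = 4^(4 + 1) + 3; sub 5 for 4: 5^(5 + 1) + 3; = 15628; G_3 = 15628−1 = 15627
step 3: 15627 = 5^(5 + 1) + 2; sub 6 for 5: 6^(6 + 1) + 2; = 279938; G_4 = 279938−1 = 279937
step 4: 279937 = 6^(6 + 1) + 1; sub 7 for 6: 7^(7 + 1) + 1; = 5764802; G_5 = 5764802−1 = 5764801
step 5: 5764801 = 7^(7 + 1); sub 8 for 7: 8^(8 + 1); = 134217728; G_6 = 134217728−1 = 134217727
step 6: 134217727 = 7·8^8 + 7·8^7 + 7·8^6 + 7·8^5 + 7·8^4 + 7·8^3 + 7·8^2 + 7·8 + 7; sub 9 for 8: 7·9^9 + 7·9^7 + 7·9^6 + 7·9^5 + 7·9^4 + 7·9^3 + 7·9^2 + 7·9 + 7; = 2749609303; G_7 = 2749609303−1 = 2749609302
step 7: 2749609302 = 7·9^9 + 7·9^7 + 7·9^6 + 7·9^5 + 7·9^4 + 7·9^3 + 7·9^2 + 7·9 + 6; sub 10 for 9: 7·10^10 + 7·10^7 + 7·10^6 + 7·10^5 + 7·10^4 + 7·10^3 + 7·10^2 + 7·10 + 6; = 70077777776; G_8 = 70077777776−1 = 70077777775
step 8: 70077777775 = 7·10^10 + 7·10^7 + 7·10^6 + 7·10^5 + 7·10^4 + 7·10^3 + 7·10^2 + 7·10 + 5; sub 11 for 10: 7·11^11 + 7·11^7 + 7·11^6 + 7·11^5 + 7·11^4 + 7·11^3 + 7·11^2 + 7·11 + 5; = 1997331745491; G_9 = 1997331745491−1 = 1997331745490

ω^ω·7 + ω^7·7 + ω^6·7 + ω^5·7 + ω^4·7 + ω^3·7 + ω^2·7 + ω·7 + 5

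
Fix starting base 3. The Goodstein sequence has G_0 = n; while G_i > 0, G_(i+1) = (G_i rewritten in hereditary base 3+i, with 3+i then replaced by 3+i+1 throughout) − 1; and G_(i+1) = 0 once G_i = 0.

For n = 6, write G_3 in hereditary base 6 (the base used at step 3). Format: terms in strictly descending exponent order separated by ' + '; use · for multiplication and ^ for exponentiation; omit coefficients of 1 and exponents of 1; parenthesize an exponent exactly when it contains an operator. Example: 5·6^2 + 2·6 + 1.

base 3: 6 = 2·3; at 4: 2·4 = 8; next = 7
base 4: 7 = 4 + 3; at 5: 5 + 3 = 8; next = 7
base 5: 7 = 5 + 2; at 6: 6 + 2 = 8; next = 7

6 + 1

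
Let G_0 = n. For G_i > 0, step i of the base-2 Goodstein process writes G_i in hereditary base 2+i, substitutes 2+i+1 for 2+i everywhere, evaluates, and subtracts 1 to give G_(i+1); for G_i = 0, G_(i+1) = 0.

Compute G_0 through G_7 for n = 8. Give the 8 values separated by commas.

step 0: 8 = 2^(2 + 1); sub 3 for 2: 3^(3 + 1); = 81; G_1 = 81−1 = 80
step 1: 80 = 2·3^3 + 2·3^2 + 2·3 + 2; sub 4 for 3: 2·4^4 + 2·4^2 + 2·4 + 2; = 554; G_2 = 554−1 = 553
step 2: 553 = 2·4^4 + 2·4^2 + 2·4 + 1; sub 5 for 4: 2·5^5 + 2·5^2 + 2·5 + 1; = 6311; G_3 = 6311−1 = 6310
step 3: 6310 = 2·5^5 + 2·5^2 + 2·5; sub 6 for 5: 2·6^6 + 2·6^2 + 2·6; = 93396; G_4 = 93396−1 = 93395
step 4: 93395 = 2·6^6 + 2·6^2 + 6 + 5; sub 7 for 6: 2·7^7 + 2·7^2 + 7 + 5; = 1647196; G_5 = 1647196−1 = 1647195
step 5: 1647195 = 2·7^7 + 2·7^2 + 7 + 4; sub 8 for 7: 2·8^8 + 2·8^2 + 8 + 4; = 33554572; G_6 = 33554572−1 = 33554571
step 6: 33554571 = 2·8^8 + 2·8^2 + 8 + 3; sub 9 for 8: 2·9^9 + 2·9^2 + 9 + 3; = 774841152; G_7 = 774841152−1 = 774841151

8, 80, 553, 6310, 93395, 1647195, 33554571, 774841151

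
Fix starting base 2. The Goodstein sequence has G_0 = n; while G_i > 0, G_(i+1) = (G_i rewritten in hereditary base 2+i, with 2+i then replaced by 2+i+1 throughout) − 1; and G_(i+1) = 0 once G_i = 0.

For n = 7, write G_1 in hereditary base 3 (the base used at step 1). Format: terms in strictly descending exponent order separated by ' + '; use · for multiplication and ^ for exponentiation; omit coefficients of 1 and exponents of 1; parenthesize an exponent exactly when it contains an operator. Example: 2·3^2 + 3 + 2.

i=0: 7 = 2^2 + 2 + 1 (b=2); 2→3: 3^3 + 3 + 1 = 31; 31−1 = 30
i=1: 30 = 3^3 + 3 (b=3); 3→4: 4^4 + 4 = 260; 260−1 = 259

3^3 + 3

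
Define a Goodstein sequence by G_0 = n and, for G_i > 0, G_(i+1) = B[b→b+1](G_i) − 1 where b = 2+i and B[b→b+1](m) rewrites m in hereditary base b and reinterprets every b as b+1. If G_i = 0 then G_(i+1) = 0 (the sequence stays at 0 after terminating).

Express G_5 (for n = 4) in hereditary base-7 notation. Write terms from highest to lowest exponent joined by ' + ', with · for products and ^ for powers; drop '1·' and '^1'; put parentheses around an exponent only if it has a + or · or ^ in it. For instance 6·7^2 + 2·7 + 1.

2·7^2 + 7 + 4

i=0: 4 = 2^2 (b=2); 2→3: 3^3 = 27; 27−1 = 26
i=1: 26 = 2·3^2 + 2·3 + 2 (b=3); 3→4: 2·4^2 + 2·4 + 2 = 42; 42−1 = 41
i=2: 41 = 2·4^2 + 2·4 + 1 (b=4); 4→5: 2·5^2 + 2·5 + 1 = 61; 61−1 = 60
i=3: 60 = 2·5^2 + 2·5 (b=5); 5→6: 2·6^2 + 2·6 = 84; 84−1 = 83
i=4: 83 = 2·6^2 + 6 + 5 (b=6); 6→7: 2·7^2 + 7 + 5 = 110; 110−1 = 109
i=5: 109 = 2·7^2 + 7 + 4 (b=7); 7→8: 2·8^2 + 8 + 4 = 140; 140−1 = 139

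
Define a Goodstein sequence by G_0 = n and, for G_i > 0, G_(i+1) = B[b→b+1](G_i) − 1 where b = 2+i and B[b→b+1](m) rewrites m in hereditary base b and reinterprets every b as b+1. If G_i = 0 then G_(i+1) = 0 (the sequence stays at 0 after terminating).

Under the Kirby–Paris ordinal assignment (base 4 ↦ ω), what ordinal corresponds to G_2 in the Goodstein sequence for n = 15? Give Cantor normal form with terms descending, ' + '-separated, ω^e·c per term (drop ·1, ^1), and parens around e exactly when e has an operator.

[0] 15 ≡ 2^(2 + 1) + 2^2 + 2 + 1 (base 2). Lift 3: 112. −1: 111.
[1] 111 ≡ 3^(3 + 1) + 3^3 + 3 (base 3). Lift 4: 1284. −1: 1283.

ω^(ω + 1) + ω^ω + 3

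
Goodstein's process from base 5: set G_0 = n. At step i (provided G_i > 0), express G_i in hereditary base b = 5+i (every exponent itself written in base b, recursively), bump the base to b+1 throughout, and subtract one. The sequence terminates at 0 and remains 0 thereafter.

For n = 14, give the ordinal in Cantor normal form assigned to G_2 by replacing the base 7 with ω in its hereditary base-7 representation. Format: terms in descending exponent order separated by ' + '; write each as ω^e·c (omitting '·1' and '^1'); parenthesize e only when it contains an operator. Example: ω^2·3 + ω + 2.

G_0 = 14. HB_5(14) = 2·5 + 4. Bump = 16. G_1 = 15.
G_1 = 15. HB_6(15) = 2·6 + 3. Bump = 17. G_2 = 16.

ω·2 + 2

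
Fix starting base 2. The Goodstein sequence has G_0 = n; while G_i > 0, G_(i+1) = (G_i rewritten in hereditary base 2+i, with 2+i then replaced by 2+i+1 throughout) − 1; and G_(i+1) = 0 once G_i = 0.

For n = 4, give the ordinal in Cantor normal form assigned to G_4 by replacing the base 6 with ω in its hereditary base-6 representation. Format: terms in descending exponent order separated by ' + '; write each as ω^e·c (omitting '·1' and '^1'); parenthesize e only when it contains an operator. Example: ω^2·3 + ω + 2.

ω^2·2 + ω + 5

G_0 = 4. HB_2(4) = 2^2. Bump = 27. G_1 = 26.
G_1 = 26. HB_3(26) = 2·3^2 + 2·3 + 2. Bump = 42. G_2 = 41.
G_2 = 41. HB_4(41) = 2·4^2 + 2·4 + 1. Bump = 61. G_3 = 60.
G_3 = 60. HB_5(60) = 2·5^2 + 2·5. Bump = 84. G_4 = 83.
G_4 = 83. HB_6(83) = 2·6^2 + 6 + 5. Bump = 110. G_5 = 109.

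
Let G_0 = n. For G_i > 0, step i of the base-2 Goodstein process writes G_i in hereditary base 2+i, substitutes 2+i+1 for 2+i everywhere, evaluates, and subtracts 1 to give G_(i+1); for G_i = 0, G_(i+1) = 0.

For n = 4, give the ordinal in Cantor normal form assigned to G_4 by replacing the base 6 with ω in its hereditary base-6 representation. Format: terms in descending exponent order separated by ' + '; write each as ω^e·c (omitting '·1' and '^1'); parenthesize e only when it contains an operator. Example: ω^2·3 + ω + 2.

i=0: 4 = 2^2 (b=2); 2→3: 3^3 = 27; 27−1 = 26
i=1: 26 = 2·3^2 + 2·3 + 2 (b=3); 3→4: 2·4^2 + 2·4 + 2 = 42; 42−1 = 41
i=2: 41 = 2·4^2 + 2·4 + 1 (b=4); 4→5: 2·5^2 + 2·5 + 1 = 61; 61−1 = 60
i=3: 60 = 2·5^2 + 2·5 (b=5); 5→6: 2·6^2 + 2·6 = 84; 84−1 = 83

ω^2·2 + ω + 5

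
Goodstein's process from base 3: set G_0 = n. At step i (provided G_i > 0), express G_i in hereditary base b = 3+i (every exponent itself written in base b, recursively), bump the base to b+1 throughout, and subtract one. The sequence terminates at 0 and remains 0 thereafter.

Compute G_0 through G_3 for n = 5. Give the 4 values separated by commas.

(0) 5|_3 = 3 + 2 ↦ 4 + 2|_4 = 6 ⇒ 5
(1) 5|_4 = 4 + 1 ↦ 5 + 1|_5 = 6 ⇒ 5
(2) 5|_5 = 5 ↦ 6|_6 = 6 ⇒ 5

5, 5, 5, 5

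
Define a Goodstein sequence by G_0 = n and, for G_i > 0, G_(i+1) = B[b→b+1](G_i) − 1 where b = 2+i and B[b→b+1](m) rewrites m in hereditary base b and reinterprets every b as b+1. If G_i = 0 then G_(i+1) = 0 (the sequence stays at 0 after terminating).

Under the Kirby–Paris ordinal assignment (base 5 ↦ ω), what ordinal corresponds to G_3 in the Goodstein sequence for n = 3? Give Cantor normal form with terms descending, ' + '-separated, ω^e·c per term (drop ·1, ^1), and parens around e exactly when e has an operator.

2

step 0: 3 = 2 + 1; sub 3 for 2: 3 + 1; = 4; G_1 = 4−1 = 3
step 1: 3 = 3; sub 4 for 3: 4; = 4; G_2 = 4−1 = 3
step 2: 3 = 3; sub 5 for 4: 3; = 3; G_3 = 3−1 = 2
step 3: 2 = 2; sub 6 for 5: 2; = 2; G_4 = 2−1 = 1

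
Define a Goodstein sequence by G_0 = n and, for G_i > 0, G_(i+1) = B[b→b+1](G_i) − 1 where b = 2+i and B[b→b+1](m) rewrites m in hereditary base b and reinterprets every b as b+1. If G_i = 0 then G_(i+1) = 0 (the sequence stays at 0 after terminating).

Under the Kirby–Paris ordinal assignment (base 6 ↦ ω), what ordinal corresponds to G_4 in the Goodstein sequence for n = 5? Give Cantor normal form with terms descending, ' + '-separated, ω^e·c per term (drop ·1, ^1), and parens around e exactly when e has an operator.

ω^3·3 + ω^2·3 + ω·3 + 1

i=0: 5 = 2^2 + 1 (b=2); 2→3: 3^3 + 1 = 28; 28−1 = 27
i=1: 27 = 3^3 (b=3); 3→4: 4^4 = 256; 256−1 = 255
i=2: 255 = 3·4^3 + 3·4^2 + 3·4 + 3 (b=4); 4→5: 3·5^3 + 3·5^2 + 3·5 + 3 = 468; 468−1 = 467
i=3: 467 = 3·5^3 + 3·5^2 + 3·5 + 2 (b=5); 5→6: 3·6^3 + 3·6^2 + 3·6 + 2 = 776; 776−1 = 775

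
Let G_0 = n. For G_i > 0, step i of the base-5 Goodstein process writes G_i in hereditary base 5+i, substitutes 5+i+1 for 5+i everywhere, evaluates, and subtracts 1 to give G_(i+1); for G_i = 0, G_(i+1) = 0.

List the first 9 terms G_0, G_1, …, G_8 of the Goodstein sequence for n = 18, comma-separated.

18, 20, 22, 24, 26, 27, 28, 29, 30

G_0=18  [base 5] 3·5 + 3  →[5↦6]→  3·6 + 3 = 21  −1 ⇒ G_1=20
G_1=20  [base 6] 3·6 + 2  →[6↦7]→  3·7 + 2 = 23  −1 ⇒ G_2=22
G_2=22  [base 7] 3·7 + 1  →[7↦8]→  3·8 + 1 = 25  −1 ⇒ G_3=24
G_3=24  [base 8] 3·8  →[8↦9]→  3·9 = 27  −1 ⇒ G_4=26
G_4=26  [base 9] 2·9 + 8  →[9↦10]→  2·10 + 8 = 28  −1 ⇒ G_5=27
G_5=27  [base 10] 2·10 + 7  →[10↦11]→  2·11 + 7 = 29  −1 ⇒ G_6=28
G_6=28  [base 11] 2·11 + 6  →[11↦12]→  2·12 + 6 = 30  −1 ⇒ G_7=29
G_7=29  [base 12] 2·12 + 5  →[12↦13]→  2·13 + 5 = 31  −1 ⇒ G_8=30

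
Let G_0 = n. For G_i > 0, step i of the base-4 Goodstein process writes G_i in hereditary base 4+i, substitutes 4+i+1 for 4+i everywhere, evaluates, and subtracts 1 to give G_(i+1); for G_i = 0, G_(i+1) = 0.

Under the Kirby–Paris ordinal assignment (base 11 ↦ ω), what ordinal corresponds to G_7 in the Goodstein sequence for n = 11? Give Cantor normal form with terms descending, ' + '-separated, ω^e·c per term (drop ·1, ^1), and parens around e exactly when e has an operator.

step 0: 11 = 2·4 + 3; sub 5 for 4: 2·5 + 3; = 13; G_1 = 13−1 = 12
step 1: 12 = 2·5 + 2; sub 6 for 5: 2·6 + 2; = 14; G_2 = 14−1 = 13
step 2: 13 = 2·6 + 1; sub 7 for 6: 2·7 + 1; = 15; G_3 = 15−1 = 14
step 3: 14 = 2·7; sub 8 for 7: 2·8; = 16; G_4 = 16−1 = 15
step 4: 15 = 8 + 7; sub 9 for 8: 9 + 7; = 16; G_5 = 16−1 = 15
step 5: 15 = 9 + 6; sub 10 for 9: 10 + 6; = 16; G_6 = 16−1 = 15
step 6: 15 = 10 + 5; sub 11 for 10: 11 + 5; = 16; G_7 = 16−1 = 15
step 7: 15 = 11 + 4; sub 12 for 11: 12 + 4; = 16; G_8 = 16−1 = 15

ω + 4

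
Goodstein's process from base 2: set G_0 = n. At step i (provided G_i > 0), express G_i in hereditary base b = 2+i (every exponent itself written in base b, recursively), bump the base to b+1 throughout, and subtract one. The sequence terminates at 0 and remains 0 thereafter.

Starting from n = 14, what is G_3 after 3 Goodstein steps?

G_0 = 14. HB_2(14) = 2^(2 + 1) + 2^2 + 2. Bump = 111. G_1 = 110.
G_1 = 110. HB_3(110) = 3^(3 + 1) + 3^3 + 2. Bump = 1282. G_2 = 1281.
G_2 = 1281. HB_4(1281) = 4^(4 + 1) + 4^4 + 1. Bump = 18751. G_3 = 18750.
G_3 = 18750. HB_5(18750) = 5^(5 + 1) + 5^5. Bump = 326592. G_4 = 326591.

18750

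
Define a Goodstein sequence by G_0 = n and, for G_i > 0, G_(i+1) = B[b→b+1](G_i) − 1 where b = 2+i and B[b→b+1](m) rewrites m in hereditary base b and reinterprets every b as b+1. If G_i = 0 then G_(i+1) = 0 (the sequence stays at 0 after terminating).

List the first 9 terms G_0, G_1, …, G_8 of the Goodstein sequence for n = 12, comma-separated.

12, 107, 1065, 15685, 280019, 5764910, 134217867, 3486784574, 100000000211

G_0 = 12. HB_2(12) = 2^(2 + 1) + 2^2. Bump = 108. G_1 = 107.
G_1 = 107. HB_3(107) = 3^(3 + 1) + 2·3^2 + 2·3 + 2. Bump = 1066. G_2 = 1065.
G_2 = 1065. HB_4(1065) = 4^(4 + 1) + 2·4^2 + 2·4 + 1. Bump = 15686. G_3 = 15685.
G_3 = 15685. HB_5(15685) = 5^(5 + 1) + 2·5^2 + 2·5. Bump = 280020. G_4 = 280019.
G_4 = 280019. HB_6(280019) = 6^(6 + 1) + 2·6^2 + 6 + 5. Bump = 5764911. G_5 = 5764910.
G_5 = 5764910. HB_7(5764910) = 7^(7 + 1) + 2·7^2 + 7 + 4. Bump = 134217868. G_6 = 134217867.
G_6 = 134217867. HB_8(134217867) = 8^(8 + 1) + 2·8^2 + 8 + 3. Bump = 3486784575. G_7 = 3486784574.
G_7 = 3486784574. HB_9(3486784574) = 9^(9 + 1) + 2·9^2 + 9 + 2. Bump = 100000000212. G_8 = 100000000211.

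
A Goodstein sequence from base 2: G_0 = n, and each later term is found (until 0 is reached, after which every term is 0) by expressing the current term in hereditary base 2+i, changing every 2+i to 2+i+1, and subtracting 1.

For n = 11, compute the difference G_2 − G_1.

[0] 11 ≡ 2^(2 + 1) + 2 + 1 (base 2). Lift 3: 85. −1: 84.
[1] 84 ≡ 3^(3 + 1) + 3 (base 3). Lift 4: 1028. −1: 1027.

943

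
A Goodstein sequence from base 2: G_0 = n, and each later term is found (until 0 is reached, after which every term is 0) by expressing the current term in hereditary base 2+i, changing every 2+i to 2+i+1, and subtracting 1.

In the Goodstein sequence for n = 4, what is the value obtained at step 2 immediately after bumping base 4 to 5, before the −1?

61

(0) 4|_2 = 2^2 ↦ 3^3|_3 = 27 ⇒ 26
(1) 26|_3 = 2·3^2 + 2·3 + 2 ↦ 2·4^2 + 2·4 + 2|_4 = 42 ⇒ 41
(2) 41|_4 = 2·4^2 + 2·4 + 1 ↦ 2·5^2 + 2·5 + 1|_5 = 61 ⇒ 60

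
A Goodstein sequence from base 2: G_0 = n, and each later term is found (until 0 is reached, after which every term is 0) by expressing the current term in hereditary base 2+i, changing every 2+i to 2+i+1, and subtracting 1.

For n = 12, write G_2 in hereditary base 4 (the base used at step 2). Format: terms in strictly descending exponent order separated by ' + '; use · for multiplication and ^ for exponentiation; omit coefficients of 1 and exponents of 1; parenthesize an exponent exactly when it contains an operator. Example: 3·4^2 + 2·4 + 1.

G_0=12  [base 2] 2^(2 + 1) + 2^2  →[2↦3]→  3^(3 + 1) + 3^3 = 108  −1 ⇒ G_1=107
G_1=107  [base 3] 3^(3 + 1) + 2·3^2 + 2·3 + 2  →[3↦4]→  4^(4 + 1) + 2·4^2 + 2·4 + 2 = 1066  −1 ⇒ G_2=1065

4^(4 + 1) + 2·4^2 + 2·4 + 1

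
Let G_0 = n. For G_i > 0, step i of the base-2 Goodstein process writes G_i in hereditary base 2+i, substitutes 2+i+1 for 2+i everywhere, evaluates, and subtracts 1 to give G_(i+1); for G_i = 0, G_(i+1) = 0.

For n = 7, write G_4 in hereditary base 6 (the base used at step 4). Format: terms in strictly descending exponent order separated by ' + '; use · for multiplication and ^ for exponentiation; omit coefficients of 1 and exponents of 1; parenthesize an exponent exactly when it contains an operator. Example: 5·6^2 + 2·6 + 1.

7 —HB2→ 2^2 + 2 + 1 —bump→ 3^3 + 3 + 1 = 31 —(−1)→ 30
30 —HB3→ 3^3 + 3 —bump→ 4^4 + 4 = 260 —(−1)→ 259
259 —HB4→ 4^4 + 3 —bump→ 5^5 + 3 = 3128 —(−1)→ 3127
3127 —HB5→ 5^5 + 2 —bump→ 6^6 + 2 = 46658 —(−1)→ 46657
46657 —HB6→ 6^6 + 1 —bump→ 7^7 + 1 = 823544 —(−1)→ 823543

6^6 + 1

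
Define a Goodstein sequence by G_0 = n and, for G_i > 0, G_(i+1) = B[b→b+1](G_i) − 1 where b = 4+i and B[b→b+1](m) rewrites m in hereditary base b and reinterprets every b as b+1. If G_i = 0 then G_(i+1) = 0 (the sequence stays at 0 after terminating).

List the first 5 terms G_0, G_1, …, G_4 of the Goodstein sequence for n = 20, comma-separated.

20, 29, 39, 51, 65

G_0=20  [base 4] 4^2 + 4  →[4↦5]→  5^2 + 5 = 30  −1 ⇒ G_1=29
G_1=29  [base 5] 5^2 + 4  →[5↦6]→  6^2 + 4 = 40  −1 ⇒ G_2=39
G_2=39  [base 6] 6^2 + 3  →[6↦7]→  7^2 + 3 = 52  −1 ⇒ G_3=51
G_3=51  [base 7] 7^2 + 2  →[7↦8]→  8^2 + 2 = 66  −1 ⇒ G_4=65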